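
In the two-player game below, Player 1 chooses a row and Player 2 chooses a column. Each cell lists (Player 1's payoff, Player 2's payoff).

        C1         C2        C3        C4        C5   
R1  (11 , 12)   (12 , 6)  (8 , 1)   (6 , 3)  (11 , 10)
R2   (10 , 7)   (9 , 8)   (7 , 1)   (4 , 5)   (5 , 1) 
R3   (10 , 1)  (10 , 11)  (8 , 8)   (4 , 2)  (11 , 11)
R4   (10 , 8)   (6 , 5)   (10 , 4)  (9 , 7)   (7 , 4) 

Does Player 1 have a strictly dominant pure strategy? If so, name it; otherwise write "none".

none

R1 fails to dominate R3 at C3 (8=8).
R2 fails to dominate R1 at C1 (10<11).
R3 fails to dominate R1 at C1 (10<11).
R4 fails to dominate R1 at C1 (10<11).
No single strategy dominates all the others.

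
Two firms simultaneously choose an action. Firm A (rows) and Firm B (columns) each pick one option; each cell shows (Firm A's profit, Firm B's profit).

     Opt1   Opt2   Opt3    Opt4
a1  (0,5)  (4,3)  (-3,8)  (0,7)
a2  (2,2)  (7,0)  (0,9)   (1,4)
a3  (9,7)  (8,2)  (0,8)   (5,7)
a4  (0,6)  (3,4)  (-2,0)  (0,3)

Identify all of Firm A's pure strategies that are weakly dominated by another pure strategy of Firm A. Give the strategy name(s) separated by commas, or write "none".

a2 weakly dominates a1 — Opt1: 2>0, Opt2: 7>4, Opt3: 0>-3, Opt4: 1>0.
a3 weakly dominates a2 — Opt1: 9>2, Opt2: 8>7, Opt3: 0=0, Opt4: 5>1.
a3 is not dominated — it holds its own against a1 at Opt1 (9>0); a2 at Opt1 (9>2); a4 at Opt1 (9>0).
a4: dominated, since a2 does at least as well everywhere (Opt1: 2>0, Opt2: 7>3, Opt3: 0>-2, Opt4: 1>0).

a1, a2, a4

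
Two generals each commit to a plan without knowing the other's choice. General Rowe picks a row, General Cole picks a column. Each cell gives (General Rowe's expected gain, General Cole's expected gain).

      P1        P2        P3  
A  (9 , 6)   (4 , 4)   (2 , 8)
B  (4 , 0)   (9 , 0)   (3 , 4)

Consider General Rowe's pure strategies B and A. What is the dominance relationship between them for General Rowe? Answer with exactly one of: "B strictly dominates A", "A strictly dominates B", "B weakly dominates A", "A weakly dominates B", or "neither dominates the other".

neither dominates the other

B's payoffs vs A's, by General Cole's action — P1: 4<9, P2: 9>4, P3: 3>2.
B does better at P2, P3 but worse at P1; neither strategy dominates the other.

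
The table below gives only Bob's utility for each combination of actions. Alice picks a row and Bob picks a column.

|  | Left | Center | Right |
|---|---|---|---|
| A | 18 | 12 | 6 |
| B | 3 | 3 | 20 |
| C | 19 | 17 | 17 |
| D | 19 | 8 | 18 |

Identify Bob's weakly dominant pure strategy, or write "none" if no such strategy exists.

Left fails to dominate Right at B (3<20).
Center fails to dominate Left at A (12<18).
Right fails to dominate Left at A (6<18).
No single strategy dominates all the others.

none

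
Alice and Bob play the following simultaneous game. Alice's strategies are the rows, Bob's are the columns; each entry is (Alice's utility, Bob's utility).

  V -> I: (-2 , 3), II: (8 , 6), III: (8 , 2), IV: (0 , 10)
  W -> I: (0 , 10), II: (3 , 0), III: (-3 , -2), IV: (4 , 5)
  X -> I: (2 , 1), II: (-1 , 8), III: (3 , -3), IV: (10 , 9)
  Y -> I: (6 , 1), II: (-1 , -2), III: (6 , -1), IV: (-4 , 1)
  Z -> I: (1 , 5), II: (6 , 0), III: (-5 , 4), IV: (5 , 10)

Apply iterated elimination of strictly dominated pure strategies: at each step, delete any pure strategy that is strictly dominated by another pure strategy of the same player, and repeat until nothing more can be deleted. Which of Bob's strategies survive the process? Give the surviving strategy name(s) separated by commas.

For Bob, IV strictly dominates II on the remaining rows (V: 10>6, W: 5>0, X: 9>8, Y: 1>-2, Z: 10>0); eliminate II.
Alice's strategy W is strictly dominated by X (I: 2>0, III: 3>-3, IV: 10>4) and is removed.
Alice's strategy Z is strictly dominated by X (I: 2>1, III: 3>-5, IV: 10>5) and is removed.
For Bob, I strictly dominates III on the remaining rows (V: 3>2, X: 1>-3, Y: 1>-1); eliminate III.
For Alice, X strictly dominates V on the remaining columns (I: 2>-2, IV: 10>0); eliminate V.
Among the remaining strategies, none is strictly dominated by another pure strategy of the same player, so the elimination stops.
Surviving strategies — Alice: {X, Y}; Bob: {I, IV}.

I, IV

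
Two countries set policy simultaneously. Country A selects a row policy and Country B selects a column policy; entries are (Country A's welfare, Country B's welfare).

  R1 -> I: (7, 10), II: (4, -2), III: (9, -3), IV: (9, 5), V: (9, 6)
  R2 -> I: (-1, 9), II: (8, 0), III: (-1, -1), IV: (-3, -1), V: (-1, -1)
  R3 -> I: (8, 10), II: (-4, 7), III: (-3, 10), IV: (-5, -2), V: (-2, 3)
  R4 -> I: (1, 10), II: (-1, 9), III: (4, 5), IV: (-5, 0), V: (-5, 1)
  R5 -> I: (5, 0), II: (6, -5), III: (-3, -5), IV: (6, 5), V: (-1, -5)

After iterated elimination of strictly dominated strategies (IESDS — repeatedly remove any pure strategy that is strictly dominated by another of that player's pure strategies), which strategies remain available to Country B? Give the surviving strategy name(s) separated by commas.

Row R4 is eliminated: R1 beats it against every remaining column (I: 7>1, II: 4>-1, III: 9>4, IV: 9>-5, V: 9>-5).
For Country B, I strictly dominates II on the remaining rows (R1: 10>-2, R2: 9>0, R3: 10>7, R5: 0>-5); eliminate II.
Row R2 is eliminated: R1 beats it against every remaining column (I: 7>-1, III: 9>-1, IV: 9>-3, V: 9>-1).
Country A's strategy R5 is strictly dominated by R1 (I: 7>5, III: 9>-3, IV: 9>6, V: 9>-1) and is removed.
For Country B, I strictly dominates IV on the remaining rows (R1: 10>5, R3: 10>-2); eliminate IV.
Country B's strategy V is strictly dominated by I (R1: 10>6, R3: 10>3) and is removed.
Among the remaining strategies, none is strictly dominated by another pure strategy of the same player, so the elimination stops.
Surviving strategies — Country A: {R1, R3}; Country B: {I, III}.

I, III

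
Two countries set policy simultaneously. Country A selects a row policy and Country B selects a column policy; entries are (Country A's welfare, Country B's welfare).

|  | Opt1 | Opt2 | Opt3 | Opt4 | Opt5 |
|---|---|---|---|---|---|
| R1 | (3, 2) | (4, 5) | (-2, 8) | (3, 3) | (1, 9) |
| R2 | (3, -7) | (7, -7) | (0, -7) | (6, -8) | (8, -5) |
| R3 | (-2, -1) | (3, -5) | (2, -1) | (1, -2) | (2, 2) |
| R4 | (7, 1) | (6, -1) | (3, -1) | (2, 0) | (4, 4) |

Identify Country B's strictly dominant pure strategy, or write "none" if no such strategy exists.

Opt5

Opt5 vs Opt1: R1: 9>2, R2: -5>-7, R3: 2>-1, R4: 4>1.
Opt5 vs Opt2: R1: 9>5, R2: -5>-7, R3: 2>-5, R4: 4>-1.
Opt5 vs Opt3: R1: 9>8, R2: -5>-7, R3: 2>-1, R4: 4>-1.
Opt5 vs Opt4: R1: 9>3, R2: -5>-8, R3: 2>-2, R4: 4>0.
Opt5 strictly beats every other strategy against every opponent action, so it is strictly dominant.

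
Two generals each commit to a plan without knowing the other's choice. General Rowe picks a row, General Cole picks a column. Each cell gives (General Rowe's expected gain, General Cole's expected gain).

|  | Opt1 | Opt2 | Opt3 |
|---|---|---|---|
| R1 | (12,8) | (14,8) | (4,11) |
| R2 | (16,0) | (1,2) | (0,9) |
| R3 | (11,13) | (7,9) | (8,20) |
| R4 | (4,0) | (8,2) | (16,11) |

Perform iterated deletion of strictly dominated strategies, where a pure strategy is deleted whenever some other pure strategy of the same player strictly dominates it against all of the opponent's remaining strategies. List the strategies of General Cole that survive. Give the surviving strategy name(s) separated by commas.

Opt3

Column Opt1 is eliminated: Opt3 beats it against every remaining row (R1: 11>8, R2: 9>0, R3: 20>13, R4: 11>0).
General Rowe's strategy R2 is strictly dominated by R1 (Opt2: 14>1, Opt3: 4>0) and is removed.
Row R3 is eliminated: R4 beats it against every remaining column (Opt2: 8>7, Opt3: 16>8).
Column Opt2 is eliminated: Opt3 beats it against every remaining row (R1: 11>8, R4: 11>2).
For General Rowe, R4 strictly dominates R1 on the remaining columns (Opt3: 16>4); eliminate R1.
Among the remaining strategies, none is strictly dominated by another pure strategy of the same player, so the elimination stops.
Surviving strategies — General Rowe: {R4}; General Cole: {Opt3}.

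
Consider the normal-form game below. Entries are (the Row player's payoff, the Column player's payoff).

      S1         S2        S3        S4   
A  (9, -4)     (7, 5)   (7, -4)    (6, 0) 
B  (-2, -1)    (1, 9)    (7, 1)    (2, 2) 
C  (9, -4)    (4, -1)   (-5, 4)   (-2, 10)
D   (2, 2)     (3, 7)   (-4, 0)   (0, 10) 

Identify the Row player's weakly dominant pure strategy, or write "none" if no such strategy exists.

A

A vs B: S1: 9>-2, S2: 7>1, S3: 7=7, S4: 6>2.
A vs C: S1: 9=9, S2: 7>4, S3: 7>-5, S4: 6>-2.
A vs D: S1: 9>2, S2: 7>3, S3: 7>-4, S4: 6>0.
A is at least as good as every other strategy against every opponent action, so it is weakly dominant.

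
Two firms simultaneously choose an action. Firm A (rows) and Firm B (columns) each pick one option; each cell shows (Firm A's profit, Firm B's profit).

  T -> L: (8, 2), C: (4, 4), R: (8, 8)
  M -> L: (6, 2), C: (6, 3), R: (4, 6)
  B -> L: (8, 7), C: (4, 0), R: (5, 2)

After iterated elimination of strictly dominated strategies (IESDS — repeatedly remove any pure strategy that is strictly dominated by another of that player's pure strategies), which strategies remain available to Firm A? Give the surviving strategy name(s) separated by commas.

T, B

Column C is eliminated: R beats it against every remaining row (T: 8>4, M: 6>3, B: 2>0).
Row M is eliminated: T beats it against every remaining column (L: 8>6, R: 8>4).
Among the remaining strategies, none is strictly dominated by another pure strategy of the same player, so the elimination stops.
Surviving strategies — Firm A: {T, B}; Firm B: {L, R}.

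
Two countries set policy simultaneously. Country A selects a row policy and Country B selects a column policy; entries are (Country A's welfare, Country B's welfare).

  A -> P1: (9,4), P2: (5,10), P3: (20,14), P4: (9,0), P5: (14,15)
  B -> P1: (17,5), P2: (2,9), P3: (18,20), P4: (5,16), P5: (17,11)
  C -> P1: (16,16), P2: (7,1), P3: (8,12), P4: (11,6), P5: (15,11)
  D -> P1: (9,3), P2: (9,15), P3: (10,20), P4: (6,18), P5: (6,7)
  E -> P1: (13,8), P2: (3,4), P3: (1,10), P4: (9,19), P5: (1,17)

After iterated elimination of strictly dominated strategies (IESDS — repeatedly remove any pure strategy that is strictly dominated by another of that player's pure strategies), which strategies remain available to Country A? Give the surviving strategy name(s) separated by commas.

Country A's strategy E is strictly dominated by C (P1: 16>13, P2: 7>3, P3: 8>1, P4: 11>9, P5: 15>1) and is removed.
For Country B, P3 strictly dominates P2 on the remaining rows (A: 14>10, B: 20>9, C: 12>1, D: 20>15); eliminate P2.
For Country B, P3 strictly dominates P4 on the remaining rows (A: 14>0, B: 20>16, C: 12>6, D: 20>18); eliminate P4.
For Country A, B strictly dominates C on the remaining columns (P1: 17>16, P3: 18>8, P5: 17>15); eliminate C.
Row D is eliminated: B beats it against every remaining column (P1: 17>9, P3: 18>10, P5: 17>6).
Country B's strategy P1 is strictly dominated by P3 (A: 14>4, B: 20>5) and is removed.
Among the remaining strategies, none is strictly dominated by another pure strategy of the same player, so the elimination stops.
Surviving strategies — Country A: {A, B}; Country B: {P3, P5}.

A, B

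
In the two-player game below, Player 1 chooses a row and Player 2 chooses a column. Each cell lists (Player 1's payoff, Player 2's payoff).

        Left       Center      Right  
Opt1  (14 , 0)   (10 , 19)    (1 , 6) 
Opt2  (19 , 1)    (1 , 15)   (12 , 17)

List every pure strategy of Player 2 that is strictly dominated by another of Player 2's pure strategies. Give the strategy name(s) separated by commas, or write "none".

Left

Left is strictly dominated by Center (Opt1: 19>0, Opt2: 15>1).
Center is not dominated — it holds its own against Left at Opt1 (19>0); Right at Opt1 (19>6).
Nothing dominates Right: Left at Opt1 (6>0); Center at Opt2 (17>15).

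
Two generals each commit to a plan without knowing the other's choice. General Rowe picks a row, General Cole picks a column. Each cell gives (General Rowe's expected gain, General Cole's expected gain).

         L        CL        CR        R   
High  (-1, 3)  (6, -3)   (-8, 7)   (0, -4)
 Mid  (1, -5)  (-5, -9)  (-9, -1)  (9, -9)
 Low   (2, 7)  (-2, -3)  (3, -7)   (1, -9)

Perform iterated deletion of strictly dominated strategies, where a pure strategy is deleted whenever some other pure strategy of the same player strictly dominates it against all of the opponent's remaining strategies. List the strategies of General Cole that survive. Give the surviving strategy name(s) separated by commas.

Column CL is eliminated: L beats it against every remaining row (High: 3>-3, Mid: -5>-9, Low: 7>-3).
General Rowe's strategy High is strictly dominated by Low (L: 2>-1, CR: 3>-8, R: 1>0) and is removed.
For General Cole, L strictly dominates R on the remaining rows (Mid: -5>-9, Low: 7>-9); eliminate R.
For General Rowe, Low strictly dominates Mid on the remaining columns (L: 2>1, CR: 3>-9); eliminate Mid.
Column CR is eliminated: L beats it against every remaining row (Low: 7>-7).
Among the remaining strategies, none is strictly dominated by another pure strategy of the same player, so the elimination stops.
Surviving strategies — General Rowe: {Low}; General Cole: {L}.

L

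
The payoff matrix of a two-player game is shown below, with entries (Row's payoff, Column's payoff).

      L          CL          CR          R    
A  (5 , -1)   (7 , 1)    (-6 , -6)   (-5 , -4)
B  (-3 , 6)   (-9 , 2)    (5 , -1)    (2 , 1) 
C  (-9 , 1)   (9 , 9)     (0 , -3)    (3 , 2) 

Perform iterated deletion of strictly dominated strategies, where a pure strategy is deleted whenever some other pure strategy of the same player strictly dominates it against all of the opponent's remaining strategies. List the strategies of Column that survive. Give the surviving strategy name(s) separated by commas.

CL

For Column, L strictly dominates CR on the remaining rows (A: -1>-6, B: 6>-1, C: 1>-3); eliminate CR.
For Column, CL strictly dominates R on the remaining rows (A: 1>-4, B: 2>1, C: 9>2); eliminate R.
For Row, A strictly dominates B on the remaining columns (L: 5>-3, CL: 7>-9); eliminate B.
For Column, CL strictly dominates L on the remaining rows (A: 1>-1, C: 9>1); eliminate L.
Row's strategy A is strictly dominated by C (CL: 9>7) and is removed.
Among the remaining strategies, none is strictly dominated by another pure strategy of the same player, so the elimination stops.
Surviving strategies — Row: {C}; Column: {CL}.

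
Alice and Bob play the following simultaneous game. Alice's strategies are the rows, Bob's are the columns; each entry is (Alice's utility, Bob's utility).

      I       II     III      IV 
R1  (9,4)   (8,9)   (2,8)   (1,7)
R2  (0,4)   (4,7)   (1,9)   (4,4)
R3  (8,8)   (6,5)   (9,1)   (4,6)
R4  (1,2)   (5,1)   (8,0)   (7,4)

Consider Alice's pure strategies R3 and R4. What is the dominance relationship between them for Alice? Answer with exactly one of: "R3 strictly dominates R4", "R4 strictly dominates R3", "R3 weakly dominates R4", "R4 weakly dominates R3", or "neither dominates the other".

R3's payoffs vs R4's, by Bob's action — I: 8>1, II: 6>5, III: 9>8, IV: 4<7.
R3 does better at I, II, III but worse at IV; neither strategy dominates the other.

neither dominates the other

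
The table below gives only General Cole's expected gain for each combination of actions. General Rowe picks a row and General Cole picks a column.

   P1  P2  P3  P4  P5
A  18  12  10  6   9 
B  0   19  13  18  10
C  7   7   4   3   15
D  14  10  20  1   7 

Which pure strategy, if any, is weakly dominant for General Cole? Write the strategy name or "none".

P1 fails to dominate P2 at B (0<19).
P2 fails to dominate P1 at A (12<18).
P3 fails to dominate P1 at A (10<18).
P4 fails to dominate P1 at A (6<18).
P5 fails to dominate P1 at A (9<18).
No single strategy dominates all the others.

none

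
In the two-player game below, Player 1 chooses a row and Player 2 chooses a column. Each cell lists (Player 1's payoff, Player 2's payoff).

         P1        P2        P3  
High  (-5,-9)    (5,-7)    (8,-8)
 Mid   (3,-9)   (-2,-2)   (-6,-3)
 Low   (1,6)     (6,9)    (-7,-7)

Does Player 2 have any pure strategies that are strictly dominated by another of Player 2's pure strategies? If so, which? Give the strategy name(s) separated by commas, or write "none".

P1, P3

P1 is strictly dominated by P2 (High: -7>-9, Mid: -2>-9, Low: 9>6).
Nothing dominates P2: P1 at High (-7>-9); P3 at High (-7>-8).
P3: dominated, since P2 does at least as well everywhere (High: -7>-8, Mid: -2>-3, Low: 9>-7).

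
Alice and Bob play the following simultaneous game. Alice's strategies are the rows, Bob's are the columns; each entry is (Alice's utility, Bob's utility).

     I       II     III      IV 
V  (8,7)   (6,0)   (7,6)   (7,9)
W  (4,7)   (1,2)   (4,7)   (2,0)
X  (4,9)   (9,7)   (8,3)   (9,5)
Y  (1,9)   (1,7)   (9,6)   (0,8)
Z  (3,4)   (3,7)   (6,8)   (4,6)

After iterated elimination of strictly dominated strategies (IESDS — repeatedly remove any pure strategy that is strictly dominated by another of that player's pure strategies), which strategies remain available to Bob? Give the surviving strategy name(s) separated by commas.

I, IV

For Alice, V strictly dominates W on the remaining columns (I: 8>4, II: 6>1, III: 7>4, IV: 7>2); eliminate W.
Row Z is eliminated: V beats it against every remaining column (I: 8>3, II: 6>3, III: 7>6, IV: 7>4).
For Bob, I strictly dominates II on the remaining rows (V: 7>0, X: 9>7, Y: 9>7); eliminate II.
For Bob, I strictly dominates III on the remaining rows (V: 7>6, X: 9>3, Y: 9>6); eliminate III.
Row Y is eliminated: V beats it against every remaining column (I: 8>1, IV: 7>0).
Among the remaining strategies, none is strictly dominated by another pure strategy of the same player, so the elimination stops.
Surviving strategies — Alice: {V, X}; Bob: {I, IV}.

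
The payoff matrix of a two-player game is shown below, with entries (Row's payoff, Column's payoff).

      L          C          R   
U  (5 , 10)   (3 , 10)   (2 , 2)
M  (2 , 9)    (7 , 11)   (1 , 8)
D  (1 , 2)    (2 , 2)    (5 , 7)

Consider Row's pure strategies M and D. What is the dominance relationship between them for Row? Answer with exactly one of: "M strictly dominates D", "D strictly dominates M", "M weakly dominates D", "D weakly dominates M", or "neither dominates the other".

neither dominates the other

Compare M to D across every action of Column: L: 2>1, C: 7>2, R: 1<5.
M does better at L, C but worse at R; neither strategy dominates the other.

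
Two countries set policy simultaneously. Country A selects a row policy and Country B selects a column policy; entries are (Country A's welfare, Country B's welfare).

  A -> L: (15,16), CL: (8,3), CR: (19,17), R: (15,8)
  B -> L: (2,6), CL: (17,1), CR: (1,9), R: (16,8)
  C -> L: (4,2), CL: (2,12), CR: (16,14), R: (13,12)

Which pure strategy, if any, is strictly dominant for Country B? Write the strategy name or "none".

CR vs L: A: 17>16, B: 9>6, C: 14>2.
CR vs CL: A: 17>3, B: 9>1, C: 14>12.
CR vs R: A: 17>8, B: 9>8, C: 14>12.
CR strictly beats every other strategy against every opponent action, so it is strictly dominant.

CR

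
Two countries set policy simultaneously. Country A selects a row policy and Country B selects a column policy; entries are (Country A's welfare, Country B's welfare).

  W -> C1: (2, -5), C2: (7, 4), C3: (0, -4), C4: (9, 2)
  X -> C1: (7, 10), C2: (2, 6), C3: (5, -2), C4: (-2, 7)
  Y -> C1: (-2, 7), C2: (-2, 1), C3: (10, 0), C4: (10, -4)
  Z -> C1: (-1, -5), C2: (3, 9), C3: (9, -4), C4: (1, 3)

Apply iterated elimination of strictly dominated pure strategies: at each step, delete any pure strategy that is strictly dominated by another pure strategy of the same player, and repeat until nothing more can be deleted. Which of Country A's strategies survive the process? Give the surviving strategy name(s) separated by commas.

Country B's strategy C3 is strictly dominated by C2 (W: 4>-4, X: 6>-2, Y: 1>0, Z: 9>-4) and is removed.
Row Z is eliminated: W beats it against every remaining column (C1: 2>-1, C2: 7>3, C4: 9>1).
Among the remaining strategies, none is strictly dominated by another pure strategy of the same player, so the elimination stops.
Surviving strategies — Country A: {W, X, Y}; Country B: {C1, C2, C4}.

W, X, Y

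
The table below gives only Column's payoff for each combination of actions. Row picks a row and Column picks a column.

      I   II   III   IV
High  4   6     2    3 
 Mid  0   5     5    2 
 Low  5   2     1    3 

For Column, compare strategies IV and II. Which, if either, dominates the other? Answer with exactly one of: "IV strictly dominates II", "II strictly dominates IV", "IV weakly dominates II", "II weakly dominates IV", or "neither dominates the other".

Compare IV to II across each choice by Row: High: 3<6, Mid: 2<5, Low: 3>2.
IV does better at Low but worse at High, Mid; neither strategy dominates the other.

neither dominates the other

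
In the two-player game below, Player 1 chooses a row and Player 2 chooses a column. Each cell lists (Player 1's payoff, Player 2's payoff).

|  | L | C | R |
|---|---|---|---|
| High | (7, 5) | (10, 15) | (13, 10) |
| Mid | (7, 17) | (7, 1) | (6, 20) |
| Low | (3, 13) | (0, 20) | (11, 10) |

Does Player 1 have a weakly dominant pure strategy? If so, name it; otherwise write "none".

High vs Mid: L: 7=7, C: 10>7, R: 13>6.
High vs Low: L: 7>3, C: 10>0, R: 13>11.
High is at least as good as every other strategy against every opponent action, so it is weakly dominant.

High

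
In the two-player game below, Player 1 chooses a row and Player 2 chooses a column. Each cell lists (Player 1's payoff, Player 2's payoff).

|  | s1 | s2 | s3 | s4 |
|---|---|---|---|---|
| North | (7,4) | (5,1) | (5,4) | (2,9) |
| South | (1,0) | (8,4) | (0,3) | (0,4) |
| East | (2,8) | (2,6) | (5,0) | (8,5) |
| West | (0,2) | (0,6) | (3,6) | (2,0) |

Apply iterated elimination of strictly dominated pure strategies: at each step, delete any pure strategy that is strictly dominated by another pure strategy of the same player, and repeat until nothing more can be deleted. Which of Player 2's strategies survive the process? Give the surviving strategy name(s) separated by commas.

Player 1's strategy West is strictly dominated by East (s1: 2>0, s2: 2>0, s3: 5>3, s4: 8>2) and is removed.
For Player 2, s4 strictly dominates s3 on the remaining rows (North: 9>4, South: 4>3, East: 5>0); eliminate s3.
Among the remaining strategies, none is strictly dominated by another pure strategy of the same player, so the elimination stops.
Surviving strategies — Player 1: {North, South, East}; Player 2: {s1, s2, s4}.

s1, s2, s4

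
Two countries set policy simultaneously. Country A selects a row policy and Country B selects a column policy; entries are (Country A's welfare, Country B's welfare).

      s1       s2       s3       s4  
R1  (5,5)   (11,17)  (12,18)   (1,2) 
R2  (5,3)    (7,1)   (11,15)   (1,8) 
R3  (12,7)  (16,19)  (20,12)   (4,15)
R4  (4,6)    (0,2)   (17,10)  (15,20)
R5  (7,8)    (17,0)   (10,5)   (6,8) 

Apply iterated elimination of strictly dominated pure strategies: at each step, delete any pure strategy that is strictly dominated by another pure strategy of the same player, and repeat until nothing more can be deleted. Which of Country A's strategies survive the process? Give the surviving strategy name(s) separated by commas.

Country A's strategy R1 is strictly dominated by R3 (s1: 12>5, s2: 16>11, s3: 20>12, s4: 4>1) and is removed.
Country A's strategy R2 is strictly dominated by R3 (s1: 12>5, s2: 16>7, s3: 20>11, s4: 4>1) and is removed.
For Country B, s4 strictly dominates s3 on the remaining rows (R3: 15>12, R4: 20>10, R5: 8>5); eliminate s3.
Among the remaining strategies, none is strictly dominated by another pure strategy of the same player, so the elimination stops.
Surviving strategies — Country A: {R3, R4, R5}; Country B: {s1, s2, s4}.

R3, R4, R5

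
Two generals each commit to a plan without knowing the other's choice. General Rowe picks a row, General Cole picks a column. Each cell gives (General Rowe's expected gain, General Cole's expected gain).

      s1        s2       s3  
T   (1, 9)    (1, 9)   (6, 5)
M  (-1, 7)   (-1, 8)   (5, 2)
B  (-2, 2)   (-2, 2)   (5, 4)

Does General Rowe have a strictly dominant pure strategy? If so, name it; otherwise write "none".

T

T vs M: s1: 1>-1, s2: 1>-1, s3: 6>5.
T vs B: s1: 1>-2, s2: 1>-2, s3: 6>5.
T strictly beats every other strategy against every opponent action, so it is strictly dominant.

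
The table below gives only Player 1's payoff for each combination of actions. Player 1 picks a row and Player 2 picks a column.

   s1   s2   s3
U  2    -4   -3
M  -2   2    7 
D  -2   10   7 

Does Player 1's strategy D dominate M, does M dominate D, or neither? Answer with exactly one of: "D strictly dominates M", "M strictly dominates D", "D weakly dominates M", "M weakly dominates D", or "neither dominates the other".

D weakly dominates M

D's payoffs vs M's, by Player 2's action — s1: -2=-2, s2: 10>2, s3: 7=7.
D is at least as good everywhere and strictly better somewhere (tied only at s1, s3), so D weakly but not strictly dominates M.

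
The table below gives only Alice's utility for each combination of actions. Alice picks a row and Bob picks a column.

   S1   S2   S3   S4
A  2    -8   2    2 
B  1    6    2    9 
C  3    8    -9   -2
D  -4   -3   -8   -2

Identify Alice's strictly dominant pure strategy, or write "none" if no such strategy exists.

A fails to dominate B at S2 (-8<6).
B fails to dominate A at S1 (1<2).
C fails to dominate A at S3 (-9<2).
D fails to dominate A at S1 (-4<2).
No single strategy dominates all the others.

none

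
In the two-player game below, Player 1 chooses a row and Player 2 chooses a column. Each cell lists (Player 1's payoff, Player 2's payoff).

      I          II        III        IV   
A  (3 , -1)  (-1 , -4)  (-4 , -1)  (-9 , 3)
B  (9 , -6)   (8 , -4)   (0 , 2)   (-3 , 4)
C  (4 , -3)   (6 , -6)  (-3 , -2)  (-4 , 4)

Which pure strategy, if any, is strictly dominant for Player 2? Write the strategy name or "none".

IV vs I: A: 3>-1, B: 4>-6, C: 4>-3.
IV vs II: A: 3>-4, B: 4>-4, C: 4>-6.
IV vs III: A: 3>-1, B: 4>2, C: 4>-2.
IV strictly beats every other strategy against every opponent action, so it is strictly dominant.

IV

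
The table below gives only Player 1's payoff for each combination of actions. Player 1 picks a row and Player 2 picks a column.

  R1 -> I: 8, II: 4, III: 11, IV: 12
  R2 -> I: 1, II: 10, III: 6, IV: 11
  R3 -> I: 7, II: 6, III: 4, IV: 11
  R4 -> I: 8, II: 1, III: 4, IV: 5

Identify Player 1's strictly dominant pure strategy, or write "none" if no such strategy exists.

none

R1 fails to dominate R2 at II (4<10).
R2 fails to dominate R1 at I (1<8).
R3 fails to dominate R1 at I (7<8).
R4 fails to dominate R1 at I (8=8).
No single strategy dominates all the others.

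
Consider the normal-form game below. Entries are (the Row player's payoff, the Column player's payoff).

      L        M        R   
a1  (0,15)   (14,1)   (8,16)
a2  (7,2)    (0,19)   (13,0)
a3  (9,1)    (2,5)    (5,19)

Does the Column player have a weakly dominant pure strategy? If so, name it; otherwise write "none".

none

L fails to dominate M at a2 (2<19).
M fails to dominate L at a1 (1<15).
R fails to dominate L at a2 (0<2).
No single strategy dominates all the others.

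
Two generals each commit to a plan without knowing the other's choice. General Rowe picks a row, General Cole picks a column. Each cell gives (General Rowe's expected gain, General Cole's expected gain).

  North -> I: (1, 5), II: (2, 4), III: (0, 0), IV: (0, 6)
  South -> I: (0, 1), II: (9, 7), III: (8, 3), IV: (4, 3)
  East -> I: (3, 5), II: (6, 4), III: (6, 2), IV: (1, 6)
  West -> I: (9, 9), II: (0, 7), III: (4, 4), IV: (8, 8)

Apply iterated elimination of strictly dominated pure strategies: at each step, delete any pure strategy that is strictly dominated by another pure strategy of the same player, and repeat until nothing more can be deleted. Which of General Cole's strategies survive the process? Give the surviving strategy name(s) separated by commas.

For General Rowe, East strictly dominates North on the remaining columns (I: 3>1, II: 6>2, III: 6>0, IV: 1>0); eliminate North.
For General Cole, II strictly dominates III on the remaining rows (South: 7>3, East: 4>2, West: 7>4); eliminate III.
Among the remaining strategies, none is strictly dominated by another pure strategy of the same player, so the elimination stops.
Surviving strategies — General Rowe: {South, East, West}; General Cole: {I, II, IV}.

I, II, IV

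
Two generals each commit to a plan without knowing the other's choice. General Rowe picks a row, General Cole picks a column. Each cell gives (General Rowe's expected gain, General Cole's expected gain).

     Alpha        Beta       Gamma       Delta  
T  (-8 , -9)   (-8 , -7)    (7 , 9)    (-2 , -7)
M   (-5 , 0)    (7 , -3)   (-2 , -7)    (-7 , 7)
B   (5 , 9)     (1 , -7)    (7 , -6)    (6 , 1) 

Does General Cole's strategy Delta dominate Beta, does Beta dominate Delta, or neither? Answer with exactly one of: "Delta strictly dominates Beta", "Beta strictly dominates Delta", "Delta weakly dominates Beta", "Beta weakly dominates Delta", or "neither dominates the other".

Delta weakly dominates Beta

Delta's payoffs vs Beta's, by General Rowe's action — T: -7=-7, M: 7>-3, B: 1>-7.
Delta is at least as good everywhere and strictly better somewhere (tied only at T), so Delta weakly but not strictly dominates Beta.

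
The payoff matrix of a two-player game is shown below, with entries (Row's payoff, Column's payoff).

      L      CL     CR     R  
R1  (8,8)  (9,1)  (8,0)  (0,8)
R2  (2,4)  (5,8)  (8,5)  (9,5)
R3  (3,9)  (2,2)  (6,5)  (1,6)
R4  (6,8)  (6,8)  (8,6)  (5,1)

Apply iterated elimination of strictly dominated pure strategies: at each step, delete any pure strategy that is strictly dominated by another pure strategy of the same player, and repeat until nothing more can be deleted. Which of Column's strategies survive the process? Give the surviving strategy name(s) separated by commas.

For Row, R4 strictly dominates R3 on the remaining columns (L: 6>3, CL: 6>2, CR: 8>6, R: 5>1); eliminate R3.
Column CR is eliminated: CL beats it against every remaining row (R1: 1>0, R2: 8>5, R4: 8>6).
Among the remaining strategies, none is strictly dominated by another pure strategy of the same player, so the elimination stops.
Surviving strategies — Row: {R1, R2, R4}; Column: {L, CL, R}.

L, CL, R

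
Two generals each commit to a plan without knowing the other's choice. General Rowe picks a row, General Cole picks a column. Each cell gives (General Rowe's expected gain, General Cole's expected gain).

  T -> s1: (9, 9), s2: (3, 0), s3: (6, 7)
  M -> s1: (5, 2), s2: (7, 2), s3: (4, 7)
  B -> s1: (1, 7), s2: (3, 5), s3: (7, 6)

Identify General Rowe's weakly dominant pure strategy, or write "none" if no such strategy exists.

T fails to dominate M at s2 (3<7).
M fails to dominate T at s1 (5<9).
B fails to dominate T at s1 (1<9).
No single strategy dominates all the others.

none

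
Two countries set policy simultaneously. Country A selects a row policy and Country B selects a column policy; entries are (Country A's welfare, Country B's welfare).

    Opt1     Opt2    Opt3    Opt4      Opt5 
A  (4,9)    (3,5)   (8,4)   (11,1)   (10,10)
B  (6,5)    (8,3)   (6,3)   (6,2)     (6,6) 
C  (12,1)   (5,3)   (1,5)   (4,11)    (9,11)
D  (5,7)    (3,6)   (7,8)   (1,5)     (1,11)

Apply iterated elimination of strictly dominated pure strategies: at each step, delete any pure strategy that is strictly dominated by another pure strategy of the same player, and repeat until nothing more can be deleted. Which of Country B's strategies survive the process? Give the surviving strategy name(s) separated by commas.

Opt5

For Country B, Opt5 strictly dominates Opt1 on the remaining rows (A: 10>9, B: 6>5, C: 11>1, D: 11>7); eliminate Opt1.
Column Opt2 is eliminated: Opt5 beats it against every remaining row (A: 10>5, B: 6>3, C: 11>3, D: 11>6).
For Country A, A strictly dominates B on the remaining columns (Opt3: 8>6, Opt4: 11>6, Opt5: 10>6); eliminate B.
For Country A, A strictly dominates C on the remaining columns (Opt3: 8>1, Opt4: 11>4, Opt5: 10>9); eliminate C.
For Country A, A strictly dominates D on the remaining columns (Opt3: 8>7, Opt4: 11>1, Opt5: 10>1); eliminate D.
For Country B, Opt5 strictly dominates Opt3 on the remaining rows (A: 10>4); eliminate Opt3.
Column Opt4 is eliminated: Opt5 beats it against every remaining row (A: 10>1).
Among the remaining strategies, none is strictly dominated by another pure strategy of the same player, so the elimination stops.
Surviving strategies — Country A: {A}; Country B: {Opt5}.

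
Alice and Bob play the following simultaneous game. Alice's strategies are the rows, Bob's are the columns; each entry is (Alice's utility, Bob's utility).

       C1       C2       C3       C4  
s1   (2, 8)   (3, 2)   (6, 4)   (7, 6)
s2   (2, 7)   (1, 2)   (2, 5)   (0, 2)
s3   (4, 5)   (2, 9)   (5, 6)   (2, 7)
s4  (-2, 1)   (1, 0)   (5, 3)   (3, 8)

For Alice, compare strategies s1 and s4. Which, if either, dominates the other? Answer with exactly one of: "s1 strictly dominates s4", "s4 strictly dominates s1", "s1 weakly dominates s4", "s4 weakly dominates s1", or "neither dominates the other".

s1 strictly dominates s4

Compare s1 to s4 across every action of Bob: C1: 2>-2, C2: 3>1, C3: 6>5, C4: 7>3.
s1 gives a strictly higher payoff against every action of Bob, so s1 strictly dominates s4.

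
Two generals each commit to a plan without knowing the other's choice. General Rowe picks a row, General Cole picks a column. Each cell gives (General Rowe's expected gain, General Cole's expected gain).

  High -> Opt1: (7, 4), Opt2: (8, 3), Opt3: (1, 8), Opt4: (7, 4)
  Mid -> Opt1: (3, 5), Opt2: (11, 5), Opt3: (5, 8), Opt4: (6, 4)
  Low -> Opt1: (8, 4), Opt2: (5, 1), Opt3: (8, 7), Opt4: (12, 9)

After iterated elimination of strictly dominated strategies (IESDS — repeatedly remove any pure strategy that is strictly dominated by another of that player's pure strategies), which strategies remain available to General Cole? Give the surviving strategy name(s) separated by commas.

Opt4

For General Cole, Opt3 strictly dominates Opt1 on the remaining rows (High: 8>4, Mid: 8>5, Low: 7>4); eliminate Opt1.
For General Cole, Opt3 strictly dominates Opt2 on the remaining rows (High: 8>3, Mid: 8>5, Low: 7>1); eliminate Opt2.
General Rowe's strategy High is strictly dominated by Low (Opt3: 8>1, Opt4: 12>7) and is removed.
General Rowe's strategy Mid is strictly dominated by Low (Opt3: 8>5, Opt4: 12>6) and is removed.
Column Opt3 is eliminated: Opt4 beats it against every remaining row (Low: 9>7).
Among the remaining strategies, none is strictly dominated by another pure strategy of the same player, so the elimination stops.
Surviving strategies — General Rowe: {Low}; General Cole: {Opt4}.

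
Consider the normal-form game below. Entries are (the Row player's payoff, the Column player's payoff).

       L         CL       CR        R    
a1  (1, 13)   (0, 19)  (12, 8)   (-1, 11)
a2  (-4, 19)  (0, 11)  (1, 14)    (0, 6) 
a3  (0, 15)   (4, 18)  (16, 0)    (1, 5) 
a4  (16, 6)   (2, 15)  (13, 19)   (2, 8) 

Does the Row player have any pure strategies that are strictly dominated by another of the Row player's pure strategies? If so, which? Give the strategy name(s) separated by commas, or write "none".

a1 is strictly dominated by a4 (L: 16>1, CL: 2>0, CR: 13>12, R: 2>-1).
a2: dominated, since a3 does at least as well everywhere (L: 0>-4, CL: 4>0, CR: 16>1, R: 1>0).
a3: no other strategy beats it everywhere (a1 at CL (4>0); a2 at L (0>-4); a4 at CL (4>2)).
a4: no other strategy beats it everywhere (a1 at L (16>1); a2 at L (16>-4); a3 at L (16>0)).

a1, a2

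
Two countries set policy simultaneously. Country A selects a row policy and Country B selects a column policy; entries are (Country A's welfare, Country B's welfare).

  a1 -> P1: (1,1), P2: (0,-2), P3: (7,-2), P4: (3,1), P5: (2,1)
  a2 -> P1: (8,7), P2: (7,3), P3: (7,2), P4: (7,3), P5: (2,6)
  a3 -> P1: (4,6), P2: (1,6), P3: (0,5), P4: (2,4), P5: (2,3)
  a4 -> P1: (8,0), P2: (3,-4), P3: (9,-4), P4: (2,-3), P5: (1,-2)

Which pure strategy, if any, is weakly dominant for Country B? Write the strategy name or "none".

P1

P1 vs P2: a1: 1>-2, a2: 7>3, a3: 6=6, a4: 0>-4.
P1 vs P3: a1: 1>-2, a2: 7>2, a3: 6>5, a4: 0>-4.
P1 vs P4: a1: 1=1, a2: 7>3, a3: 6>4, a4: 0>-3.
P1 vs P5: a1: 1=1, a2: 7>6, a3: 6>3, a4: 0>-2.
P1 is at least as good as every other strategy against every opponent action, so it is weakly dominant.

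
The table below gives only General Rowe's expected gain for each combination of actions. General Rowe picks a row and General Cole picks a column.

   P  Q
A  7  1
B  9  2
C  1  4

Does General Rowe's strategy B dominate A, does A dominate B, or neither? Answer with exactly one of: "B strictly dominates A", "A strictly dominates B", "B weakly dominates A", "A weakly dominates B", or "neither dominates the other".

Compare B to A across each choice by General Cole: P: 9>7, Q: 2>1.
Every comparison favours B, so B strictly dominates A.

B strictly dominates A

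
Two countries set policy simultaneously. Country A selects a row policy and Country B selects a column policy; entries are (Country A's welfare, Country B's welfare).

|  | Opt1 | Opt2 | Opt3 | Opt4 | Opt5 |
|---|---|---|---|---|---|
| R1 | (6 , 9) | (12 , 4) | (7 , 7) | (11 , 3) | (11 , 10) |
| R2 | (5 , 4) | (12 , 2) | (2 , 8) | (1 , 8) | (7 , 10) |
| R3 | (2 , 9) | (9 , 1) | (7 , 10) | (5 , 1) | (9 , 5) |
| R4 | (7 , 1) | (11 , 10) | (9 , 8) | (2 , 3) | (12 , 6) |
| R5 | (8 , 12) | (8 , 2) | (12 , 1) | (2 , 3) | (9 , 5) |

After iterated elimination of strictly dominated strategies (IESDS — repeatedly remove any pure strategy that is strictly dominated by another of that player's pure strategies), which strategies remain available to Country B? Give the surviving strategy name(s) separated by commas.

For Country B, Opt5 strictly dominates Opt4 on the remaining rows (R1: 10>3, R2: 10>8, R3: 5>1, R4: 6>3, R5: 5>3); eliminate Opt4.
Country A's strategy R3 is strictly dominated by R4 (Opt1: 7>2, Opt2: 11>9, Opt3: 9>7, Opt5: 12>9) and is removed.
Among the remaining strategies, none is strictly dominated by another pure strategy of the same player, so the elimination stops.
Surviving strategies — Country A: {R1, R2, R4, R5}; Country B: {Opt1, Opt2, Opt3, Opt5}.

Opt1, Opt2, Opt3, Opt5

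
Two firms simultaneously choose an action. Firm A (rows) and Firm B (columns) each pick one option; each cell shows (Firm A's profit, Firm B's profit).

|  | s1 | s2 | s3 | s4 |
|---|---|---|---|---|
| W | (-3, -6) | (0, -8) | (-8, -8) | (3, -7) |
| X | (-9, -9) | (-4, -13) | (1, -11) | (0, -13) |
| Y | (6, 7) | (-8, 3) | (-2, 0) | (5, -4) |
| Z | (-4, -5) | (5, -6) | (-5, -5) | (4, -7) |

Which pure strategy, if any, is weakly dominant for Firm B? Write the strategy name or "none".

s1 vs s2: W: -6>-8, X: -9>-13, Y: 7>3, Z: -5>-6.
s1 vs s3: W: -6>-8, X: -9>-11, Y: 7>0, Z: -5=-5.
s1 vs s4: W: -6>-7, X: -9>-13, Y: 7>-4, Z: -5>-7.
s1 is at least as good as every other strategy against every opponent action, so it is weakly dominant.

s1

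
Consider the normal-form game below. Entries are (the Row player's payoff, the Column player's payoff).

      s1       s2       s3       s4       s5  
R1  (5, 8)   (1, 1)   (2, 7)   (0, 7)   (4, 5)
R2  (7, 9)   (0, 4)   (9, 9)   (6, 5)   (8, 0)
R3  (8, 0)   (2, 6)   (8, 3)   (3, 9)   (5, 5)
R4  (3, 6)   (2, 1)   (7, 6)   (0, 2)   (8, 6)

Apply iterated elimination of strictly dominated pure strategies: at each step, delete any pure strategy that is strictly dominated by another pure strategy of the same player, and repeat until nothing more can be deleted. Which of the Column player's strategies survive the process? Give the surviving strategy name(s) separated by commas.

s1, s3, s4, s5

For the Row player, R3 strictly dominates R1 on the remaining columns (s1: 8>5, s2: 2>1, s3: 8>2, s4: 3>0, s5: 5>4); eliminate R1.
For the Column player, s4 strictly dominates s2 on the remaining rows (R2: 5>4, R3: 9>6, R4: 2>1); eliminate s2.
Among the remaining strategies, none is strictly dominated by another pure strategy of the same player, so the elimination stops.
Surviving strategies — the Row player: {R2, R3, R4}; the Column player: {s1, s3, s4, s5}.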